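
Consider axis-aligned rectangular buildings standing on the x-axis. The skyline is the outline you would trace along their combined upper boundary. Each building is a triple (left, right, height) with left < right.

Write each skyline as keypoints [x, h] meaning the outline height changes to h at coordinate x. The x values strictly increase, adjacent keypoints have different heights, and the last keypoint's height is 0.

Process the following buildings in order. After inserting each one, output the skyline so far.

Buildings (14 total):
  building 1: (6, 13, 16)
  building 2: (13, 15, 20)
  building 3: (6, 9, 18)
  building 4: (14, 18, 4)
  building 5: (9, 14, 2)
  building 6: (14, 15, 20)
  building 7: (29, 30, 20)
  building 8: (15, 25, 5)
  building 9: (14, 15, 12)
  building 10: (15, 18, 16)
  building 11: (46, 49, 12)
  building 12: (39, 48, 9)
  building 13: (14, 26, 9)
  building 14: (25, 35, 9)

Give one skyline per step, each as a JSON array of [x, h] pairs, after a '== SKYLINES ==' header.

== SKYLINES ==
[[6,16],[13,0]]
[[6,16],[13,20],[15,0]]
[[6,18],[9,16],[13,20],[15,0]]
[[6,18],[9,16],[13,20],[15,4],[18,0]]
[[6,18],[9,16],[13,20],[15,4],[18,0]]
[[6,18],[9,16],[13,20],[15,4],[18,0]]
[[6,18],[9,16],[13,20],[15,4],[18,0],[29,20],[30,0]]
[[6,18],[9,16],[13,20],[15,5],[25,0],[29,20],[30,0]]
[[6,18],[9,16],[13,20],[15,5],[25,0],[29,20],[30,0]]
[[6,18],[9,16],[13,20],[15,16],[18,5],[25,0],[29,20],[30,0]]
[[6,18],[9,16],[13,20],[15,16],[18,5],[25,0],[29,20],[30,0],[46,12],[49,0]]
[[6,18],[9,16],[13,20],[15,16],[18,5],[25,0],[29,20],[30,0],[39,9],[46,12],[49,0]]
[[6,18],[9,16],[13,20],[15,16],[18,9],[26,0],[29,20],[30,0],[39,9],[46,12],[49,0]]
[[6,18],[9,16],[13,20],[15,16],[18,9],[29,20],[30,9],[35,0],[39,9],[46,12],[49,0]]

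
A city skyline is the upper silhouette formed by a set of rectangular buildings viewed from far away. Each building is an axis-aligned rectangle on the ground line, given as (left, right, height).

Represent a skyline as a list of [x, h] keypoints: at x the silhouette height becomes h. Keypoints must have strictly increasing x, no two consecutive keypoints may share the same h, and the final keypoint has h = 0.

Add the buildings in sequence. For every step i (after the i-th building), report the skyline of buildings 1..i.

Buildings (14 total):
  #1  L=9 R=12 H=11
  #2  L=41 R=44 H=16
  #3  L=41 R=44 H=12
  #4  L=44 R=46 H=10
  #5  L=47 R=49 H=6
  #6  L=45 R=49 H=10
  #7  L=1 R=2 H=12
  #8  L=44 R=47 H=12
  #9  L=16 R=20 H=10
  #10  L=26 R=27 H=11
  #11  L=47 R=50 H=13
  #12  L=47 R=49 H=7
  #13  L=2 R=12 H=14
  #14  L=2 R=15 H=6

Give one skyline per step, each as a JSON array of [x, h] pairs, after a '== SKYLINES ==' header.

== SKYLINES ==
[[9,11],[12,0]]
[[9,11],[12,0],[41,16],[44,0]]
[[9,11],[12,0],[41,16],[44,0]]
[[9,11],[12,0],[41,16],[44,10],[46,0]]
[[9,11],[12,0],[41,16],[44,10],[46,0],[47,6],[49,0]]
[[9,11],[12,0],[41,16],[44,10],[49,0]]
[[1,12],[2,0],[9,11],[12,0],[41,16],[44,10],[49,0]]
[[1,12],[2,0],[9,11],[12,0],[41,16],[44,12],[47,10],[49,0]]
[[1,12],[2,0],[9,11],[12,0],[16,10],[20,0],[41,16],[44,12],[47,10],[49,0]]
[[1,12],[2,0],[9,11],[12,0],[16,10],[20,0],[26,11],[27,0],[41,16],[44,12],[47,10],[49,0]]
[[1,12],[2,0],[9,11],[12,0],[16,10],[20,0],[26,11],[27,0],[41,16],[44,12],[47,13],[50,0]]
[[1,12],[2,0],[9,11],[12,0],[16,10],[20,0],[26,11],[27,0],[41,16],[44,12],[47,13],[50,0]]
[[1,12],[2,14],[12,0],[16,10],[20,0],[26,11],[27,0],[41,16],[44,12],[47,13],[50,0]]
[[1,12],[2,14],[12,6],[15,0],[16,10],[20,0],[26,11],[27,0],[41,16],[44,12],[47,13],[50,0]]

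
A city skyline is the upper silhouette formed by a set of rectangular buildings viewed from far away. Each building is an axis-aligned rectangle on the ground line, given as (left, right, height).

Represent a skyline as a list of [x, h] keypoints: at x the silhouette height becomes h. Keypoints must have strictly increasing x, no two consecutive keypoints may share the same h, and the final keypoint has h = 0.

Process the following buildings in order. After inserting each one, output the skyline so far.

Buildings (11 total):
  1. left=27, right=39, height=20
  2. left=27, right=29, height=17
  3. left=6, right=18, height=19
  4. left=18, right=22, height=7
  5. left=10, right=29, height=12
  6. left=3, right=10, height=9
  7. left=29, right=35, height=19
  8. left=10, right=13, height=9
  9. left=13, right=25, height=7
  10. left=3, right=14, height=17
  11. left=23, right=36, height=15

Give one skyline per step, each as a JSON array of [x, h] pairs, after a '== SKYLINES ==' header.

== SKYLINES ==
[[27,20],[39,0]]
[[27,20],[39,0]]
[[6,19],[18,0],[27,20],[39,0]]
[[6,19],[18,7],[22,0],[27,20],[39,0]]
[[6,19],[18,12],[27,20],[39,0]]
[[3,9],[6,19],[18,12],[27,20],[39,0]]
[[3,9],[6,19],[18,12],[27,20],[39,0]]
[[3,9],[6,19],[18,12],[27,20],[39,0]]
[[3,9],[6,19],[18,12],[27,20],[39,0]]
[[3,17],[6,19],[18,12],[27,20],[39,0]]
[[3,17],[6,19],[18,12],[23,15],[27,20],[39,0]]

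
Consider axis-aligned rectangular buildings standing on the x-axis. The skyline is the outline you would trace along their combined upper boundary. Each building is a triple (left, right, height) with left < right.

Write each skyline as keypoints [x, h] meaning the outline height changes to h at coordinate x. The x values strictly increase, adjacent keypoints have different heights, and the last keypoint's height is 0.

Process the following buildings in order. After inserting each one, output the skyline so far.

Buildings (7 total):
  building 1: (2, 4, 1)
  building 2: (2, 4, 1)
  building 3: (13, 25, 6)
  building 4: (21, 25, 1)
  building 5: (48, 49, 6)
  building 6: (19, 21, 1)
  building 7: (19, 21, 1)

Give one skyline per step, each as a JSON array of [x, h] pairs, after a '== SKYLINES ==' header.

== SKYLINES ==
[[2,1],[4,0]]
[[2,1],[4,0]]
[[2,1],[4,0],[13,6],[25,0]]
[[2,1],[4,0],[13,6],[25,0]]
[[2,1],[4,0],[13,6],[25,0],[48,6],[49,0]]
[[2,1],[4,0],[13,6],[25,0],[48,6],[49,0]]
[[2,1],[4,0],[13,6],[25,0],[48,6],[49,0]]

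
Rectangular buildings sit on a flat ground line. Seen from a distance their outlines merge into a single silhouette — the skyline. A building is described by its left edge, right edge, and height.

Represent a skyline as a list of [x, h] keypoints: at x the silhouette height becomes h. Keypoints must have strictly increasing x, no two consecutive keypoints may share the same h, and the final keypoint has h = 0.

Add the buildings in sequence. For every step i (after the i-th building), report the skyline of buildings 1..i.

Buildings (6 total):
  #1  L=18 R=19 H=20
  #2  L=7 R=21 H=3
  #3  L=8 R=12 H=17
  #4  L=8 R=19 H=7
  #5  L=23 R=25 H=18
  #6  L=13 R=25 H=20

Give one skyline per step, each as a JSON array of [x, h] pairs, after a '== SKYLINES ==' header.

== SKYLINES ==
[[18,20],[19,0]]
[[7,3],[18,20],[19,3],[21,0]]
[[7,3],[8,17],[12,3],[18,20],[19,3],[21,0]]
[[7,3],[8,17],[12,7],[18,20],[19,3],[21,0]]
[[7,3],[8,17],[12,7],[18,20],[19,3],[21,0],[23,18],[25,0]]
[[7,3],[8,17],[12,7],[13,20],[25,0]]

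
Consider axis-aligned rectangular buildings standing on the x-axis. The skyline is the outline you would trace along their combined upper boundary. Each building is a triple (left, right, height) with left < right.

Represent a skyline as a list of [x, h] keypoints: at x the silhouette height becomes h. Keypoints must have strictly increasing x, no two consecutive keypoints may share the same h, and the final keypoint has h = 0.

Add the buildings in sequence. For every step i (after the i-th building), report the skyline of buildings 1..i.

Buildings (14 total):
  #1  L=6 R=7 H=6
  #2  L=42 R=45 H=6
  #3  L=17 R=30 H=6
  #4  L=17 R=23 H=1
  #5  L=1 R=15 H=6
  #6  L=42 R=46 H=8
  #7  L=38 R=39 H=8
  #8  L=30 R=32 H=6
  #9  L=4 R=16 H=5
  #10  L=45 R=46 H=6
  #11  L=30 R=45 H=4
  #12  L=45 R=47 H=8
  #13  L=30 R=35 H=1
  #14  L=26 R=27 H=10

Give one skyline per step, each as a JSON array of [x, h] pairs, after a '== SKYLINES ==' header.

== SKYLINES ==
[[6,6],[7,0]]
[[6,6],[7,0],[42,6],[45,0]]
[[6,6],[7,0],[17,6],[30,0],[42,6],[45,0]]
[[6,6],[7,0],[17,6],[30,0],[42,6],[45,0]]
[[1,6],[15,0],[17,6],[30,0],[42,6],[45,0]]
[[1,6],[15,0],[17,6],[30,0],[42,8],[46,0]]
[[1,6],[15,0],[17,6],[30,0],[38,8],[39,0],[42,8],[46,0]]
[[1,6],[15,0],[17,6],[32,0],[38,8],[39,0],[42,8],[46,0]]
[[1,6],[15,5],[16,0],[17,6],[32,0],[38,8],[39,0],[42,8],[46,0]]
[[1,6],[15,5],[16,0],[17,6],[32,0],[38,8],[39,0],[42,8],[46,0]]
[[1,6],[15,5],[16,0],[17,6],[32,4],[38,8],[39,4],[42,8],[46,0]]
[[1,6],[15,5],[16,0],[17,6],[32,4],[38,8],[39,4],[42,8],[47,0]]
[[1,6],[15,5],[16,0],[17,6],[32,4],[38,8],[39,4],[42,8],[47,0]]
[[1,6],[15,5],[16,0],[17,6],[26,10],[27,6],[32,4],[38,8],[39,4],[42,8],[47,0]]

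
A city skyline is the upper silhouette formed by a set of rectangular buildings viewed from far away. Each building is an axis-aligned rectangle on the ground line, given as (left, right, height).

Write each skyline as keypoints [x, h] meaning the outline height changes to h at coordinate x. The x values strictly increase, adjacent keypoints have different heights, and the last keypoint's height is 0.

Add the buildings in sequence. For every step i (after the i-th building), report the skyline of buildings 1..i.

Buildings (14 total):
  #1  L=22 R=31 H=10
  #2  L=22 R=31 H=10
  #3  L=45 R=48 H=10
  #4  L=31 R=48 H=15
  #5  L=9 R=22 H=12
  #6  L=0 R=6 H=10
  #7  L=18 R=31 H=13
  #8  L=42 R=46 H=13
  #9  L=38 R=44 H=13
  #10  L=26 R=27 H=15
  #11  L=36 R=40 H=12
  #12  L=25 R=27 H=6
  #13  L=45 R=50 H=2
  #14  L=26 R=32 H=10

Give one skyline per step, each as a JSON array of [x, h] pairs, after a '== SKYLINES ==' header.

== SKYLINES ==
[[22,10],[31,0]]
[[22,10],[31,0]]
[[22,10],[31,0],[45,10],[48,0]]
[[22,10],[31,15],[48,0]]
[[9,12],[22,10],[31,15],[48,0]]
[[0,10],[6,0],[9,12],[22,10],[31,15],[48,0]]
[[0,10],[6,0],[9,12],[18,13],[31,15],[48,0]]
[[0,10],[6,0],[9,12],[18,13],[31,15],[48,0]]
[[0,10],[6,0],[9,12],[18,13],[31,15],[48,0]]
[[0,10],[6,0],[9,12],[18,13],[26,15],[27,13],[31,15],[48,0]]
[[0,10],[6,0],[9,12],[18,13],[26,15],[27,13],[31,15],[48,0]]
[[0,10],[6,0],[9,12],[18,13],[26,15],[27,13],[31,15],[48,0]]
[[0,10],[6,0],[9,12],[18,13],[26,15],[27,13],[31,15],[48,2],[50,0]]
[[0,10],[6,0],[9,12],[18,13],[26,15],[27,13],[31,15],[48,2],[50,0]]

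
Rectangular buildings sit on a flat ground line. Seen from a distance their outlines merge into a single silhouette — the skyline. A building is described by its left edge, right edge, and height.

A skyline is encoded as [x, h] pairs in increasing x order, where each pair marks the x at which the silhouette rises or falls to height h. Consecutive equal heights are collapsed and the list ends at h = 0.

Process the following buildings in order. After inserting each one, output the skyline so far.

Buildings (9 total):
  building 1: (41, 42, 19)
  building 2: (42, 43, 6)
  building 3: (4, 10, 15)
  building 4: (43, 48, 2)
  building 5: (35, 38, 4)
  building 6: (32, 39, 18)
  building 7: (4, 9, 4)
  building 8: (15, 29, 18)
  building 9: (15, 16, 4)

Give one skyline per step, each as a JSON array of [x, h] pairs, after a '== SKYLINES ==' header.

== SKYLINES ==
[[41,19],[42,0]]
[[41,19],[42,6],[43,0]]
[[4,15],[10,0],[41,19],[42,6],[43,0]]
[[4,15],[10,0],[41,19],[42,6],[43,2],[48,0]]
[[4,15],[10,0],[35,4],[38,0],[41,19],[42,6],[43,2],[48,0]]
[[4,15],[10,0],[32,18],[39,0],[41,19],[42,6],[43,2],[48,0]]
[[4,15],[10,0],[32,18],[39,0],[41,19],[42,6],[43,2],[48,0]]
[[4,15],[10,0],[15,18],[29,0],[32,18],[39,0],[41,19],[42,6],[43,2],[48,0]]
[[4,15],[10,0],[15,18],[29,0],[32,18],[39,0],[41,19],[42,6],[43,2],[48,0]]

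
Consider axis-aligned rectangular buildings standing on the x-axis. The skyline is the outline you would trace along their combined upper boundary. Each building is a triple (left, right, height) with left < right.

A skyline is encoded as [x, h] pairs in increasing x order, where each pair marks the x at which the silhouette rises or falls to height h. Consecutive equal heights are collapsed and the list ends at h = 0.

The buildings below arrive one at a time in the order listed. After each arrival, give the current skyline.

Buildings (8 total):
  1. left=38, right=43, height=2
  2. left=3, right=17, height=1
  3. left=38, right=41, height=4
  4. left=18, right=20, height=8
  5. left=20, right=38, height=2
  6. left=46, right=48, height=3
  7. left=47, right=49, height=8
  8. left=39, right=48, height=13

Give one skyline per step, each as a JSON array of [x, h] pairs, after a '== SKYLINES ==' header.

== SKYLINES ==
[[38,2],[43,0]]
[[3,1],[17,0],[38,2],[43,0]]
[[3,1],[17,0],[38,4],[41,2],[43,0]]
[[3,1],[17,0],[18,8],[20,0],[38,4],[41,2],[43,0]]
[[3,1],[17,0],[18,8],[20,2],[38,4],[41,2],[43,0]]
[[3,1],[17,0],[18,8],[20,2],[38,4],[41,2],[43,0],[46,3],[48,0]]
[[3,1],[17,0],[18,8],[20,2],[38,4],[41,2],[43,0],[46,3],[47,8],[49,0]]
[[3,1],[17,0],[18,8],[20,2],[38,4],[39,13],[48,8],[49,0]]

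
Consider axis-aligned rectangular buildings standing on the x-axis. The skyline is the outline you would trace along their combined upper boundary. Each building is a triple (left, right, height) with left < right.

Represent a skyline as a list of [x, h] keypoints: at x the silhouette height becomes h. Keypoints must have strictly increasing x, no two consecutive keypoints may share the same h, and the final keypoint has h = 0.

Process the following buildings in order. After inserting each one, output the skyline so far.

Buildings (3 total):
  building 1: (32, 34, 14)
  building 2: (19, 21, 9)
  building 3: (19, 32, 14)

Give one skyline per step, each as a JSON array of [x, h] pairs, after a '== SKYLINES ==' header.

== SKYLINES ==
[[32,14],[34,0]]
[[19,9],[21,0],[32,14],[34,0]]
[[19,14],[34,0]]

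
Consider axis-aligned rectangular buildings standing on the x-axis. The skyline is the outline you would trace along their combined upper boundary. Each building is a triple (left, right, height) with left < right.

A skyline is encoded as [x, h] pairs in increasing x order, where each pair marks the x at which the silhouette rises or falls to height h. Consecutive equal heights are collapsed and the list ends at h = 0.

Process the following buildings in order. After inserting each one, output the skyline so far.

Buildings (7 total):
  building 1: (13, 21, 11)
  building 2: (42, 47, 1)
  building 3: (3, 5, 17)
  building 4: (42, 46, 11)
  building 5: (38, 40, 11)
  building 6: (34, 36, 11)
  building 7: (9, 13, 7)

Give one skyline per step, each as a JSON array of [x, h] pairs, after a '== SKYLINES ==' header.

== SKYLINES ==
[[13,11],[21,0]]
[[13,11],[21,0],[42,1],[47,0]]
[[3,17],[5,0],[13,11],[21,0],[42,1],[47,0]]
[[3,17],[5,0],[13,11],[21,0],[42,11],[46,1],[47,0]]
[[3,17],[5,0],[13,11],[21,0],[38,11],[40,0],[42,11],[46,1],[47,0]]
[[3,17],[5,0],[13,11],[21,0],[34,11],[36,0],[38,11],[40,0],[42,11],[46,1],[47,0]]
[[3,17],[5,0],[9,7],[13,11],[21,0],[34,11],[36,0],[38,11],[40,0],[42,11],[46,1],[47,0]]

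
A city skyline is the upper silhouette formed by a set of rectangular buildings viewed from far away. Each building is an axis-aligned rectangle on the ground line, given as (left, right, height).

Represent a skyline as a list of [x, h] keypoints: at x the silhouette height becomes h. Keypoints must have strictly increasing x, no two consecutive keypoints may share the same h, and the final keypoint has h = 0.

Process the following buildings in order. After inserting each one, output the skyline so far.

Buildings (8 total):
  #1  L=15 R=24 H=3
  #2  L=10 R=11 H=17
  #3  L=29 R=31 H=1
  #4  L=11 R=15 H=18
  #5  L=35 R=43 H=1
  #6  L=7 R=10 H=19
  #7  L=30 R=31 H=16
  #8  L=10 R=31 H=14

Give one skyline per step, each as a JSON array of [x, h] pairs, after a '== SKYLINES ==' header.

== SKYLINES ==
[[15,3],[24,0]]
[[10,17],[11,0],[15,3],[24,0]]
[[10,17],[11,0],[15,3],[24,0],[29,1],[31,0]]
[[10,17],[11,18],[15,3],[24,0],[29,1],[31,0]]
[[10,17],[11,18],[15,3],[24,0],[29,1],[31,0],[35,1],[43,0]]
[[7,19],[10,17],[11,18],[15,3],[24,0],[29,1],[31,0],[35,1],[43,0]]
[[7,19],[10,17],[11,18],[15,3],[24,0],[29,1],[30,16],[31,0],[35,1],[43,0]]
[[7,19],[10,17],[11,18],[15,14],[30,16],[31,0],[35,1],[43,0]]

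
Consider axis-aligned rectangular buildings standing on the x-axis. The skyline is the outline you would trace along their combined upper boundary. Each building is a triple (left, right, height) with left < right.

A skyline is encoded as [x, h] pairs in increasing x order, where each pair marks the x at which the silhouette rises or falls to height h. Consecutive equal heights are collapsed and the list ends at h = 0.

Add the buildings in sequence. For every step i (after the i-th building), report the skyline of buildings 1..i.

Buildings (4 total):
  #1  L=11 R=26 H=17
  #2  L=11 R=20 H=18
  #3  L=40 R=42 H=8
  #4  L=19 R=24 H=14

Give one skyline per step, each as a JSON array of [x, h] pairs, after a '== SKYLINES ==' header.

== SKYLINES ==
[[11,17],[26,0]]
[[11,18],[20,17],[26,0]]
[[11,18],[20,17],[26,0],[40,8],[42,0]]
[[11,18],[20,17],[26,0],[40,8],[42,0]]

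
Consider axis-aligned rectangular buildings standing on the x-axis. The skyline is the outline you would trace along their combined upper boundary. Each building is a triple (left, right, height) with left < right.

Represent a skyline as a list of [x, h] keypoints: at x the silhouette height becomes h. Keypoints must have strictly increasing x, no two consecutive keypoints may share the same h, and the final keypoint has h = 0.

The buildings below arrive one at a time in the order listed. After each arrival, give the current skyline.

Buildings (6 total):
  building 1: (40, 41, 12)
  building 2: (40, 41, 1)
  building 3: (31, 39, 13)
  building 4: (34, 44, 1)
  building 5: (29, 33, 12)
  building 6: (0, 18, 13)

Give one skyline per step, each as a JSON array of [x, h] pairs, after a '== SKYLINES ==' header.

== SKYLINES ==
[[40,12],[41,0]]
[[40,12],[41,0]]
[[31,13],[39,0],[40,12],[41,0]]
[[31,13],[39,1],[40,12],[41,1],[44,0]]
[[29,12],[31,13],[39,1],[40,12],[41,1],[44,0]]
[[0,13],[18,0],[29,12],[31,13],[39,1],[40,12],[41,1],[44,0]]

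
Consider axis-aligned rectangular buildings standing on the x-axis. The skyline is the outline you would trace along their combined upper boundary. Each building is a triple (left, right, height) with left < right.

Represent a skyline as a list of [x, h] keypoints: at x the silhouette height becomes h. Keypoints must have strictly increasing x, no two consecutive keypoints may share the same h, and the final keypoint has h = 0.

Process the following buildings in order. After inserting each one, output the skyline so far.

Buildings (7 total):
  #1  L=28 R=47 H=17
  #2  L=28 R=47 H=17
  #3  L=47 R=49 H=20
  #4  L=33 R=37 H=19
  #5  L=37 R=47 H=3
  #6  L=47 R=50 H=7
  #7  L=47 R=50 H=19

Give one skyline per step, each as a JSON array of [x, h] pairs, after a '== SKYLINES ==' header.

== SKYLINES ==
[[28,17],[47,0]]
[[28,17],[47,0]]
[[28,17],[47,20],[49,0]]
[[28,17],[33,19],[37,17],[47,20],[49,0]]
[[28,17],[33,19],[37,17],[47,20],[49,0]]
[[28,17],[33,19],[37,17],[47,20],[49,7],[50,0]]
[[28,17],[33,19],[37,17],[47,20],[49,19],[50,0]]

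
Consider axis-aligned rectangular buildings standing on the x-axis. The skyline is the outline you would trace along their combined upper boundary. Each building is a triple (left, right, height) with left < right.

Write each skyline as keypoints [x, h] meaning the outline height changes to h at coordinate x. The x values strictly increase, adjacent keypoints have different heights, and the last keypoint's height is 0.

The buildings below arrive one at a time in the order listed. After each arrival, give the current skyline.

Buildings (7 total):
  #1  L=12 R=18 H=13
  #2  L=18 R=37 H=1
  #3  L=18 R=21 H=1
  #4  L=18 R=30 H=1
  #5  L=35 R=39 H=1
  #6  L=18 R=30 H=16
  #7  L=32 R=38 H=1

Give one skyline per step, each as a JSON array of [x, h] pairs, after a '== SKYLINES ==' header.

== SKYLINES ==
[[12,13],[18,0]]
[[12,13],[18,1],[37,0]]
[[12,13],[18,1],[37,0]]
[[12,13],[18,1],[37,0]]
[[12,13],[18,1],[39,0]]
[[12,13],[18,16],[30,1],[39,0]]
[[12,13],[18,16],[30,1],[39,0]]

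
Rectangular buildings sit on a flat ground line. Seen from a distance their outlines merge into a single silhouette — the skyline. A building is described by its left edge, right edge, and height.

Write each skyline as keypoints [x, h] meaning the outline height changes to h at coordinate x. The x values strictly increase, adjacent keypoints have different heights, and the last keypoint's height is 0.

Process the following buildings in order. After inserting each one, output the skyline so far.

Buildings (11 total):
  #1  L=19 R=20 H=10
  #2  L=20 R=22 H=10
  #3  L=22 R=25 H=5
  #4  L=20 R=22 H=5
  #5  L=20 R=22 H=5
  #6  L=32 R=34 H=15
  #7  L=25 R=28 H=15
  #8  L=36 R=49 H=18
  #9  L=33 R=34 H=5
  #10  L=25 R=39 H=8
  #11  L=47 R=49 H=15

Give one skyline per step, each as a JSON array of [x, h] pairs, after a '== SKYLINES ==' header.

== SKYLINES ==
[[19,10],[20,0]]
[[19,10],[22,0]]
[[19,10],[22,5],[25,0]]
[[19,10],[22,5],[25,0]]
[[19,10],[22,5],[25,0]]
[[19,10],[22,5],[25,0],[32,15],[34,0]]
[[19,10],[22,5],[25,15],[28,0],[32,15],[34,0]]
[[19,10],[22,5],[25,15],[28,0],[32,15],[34,0],[36,18],[49,0]]
[[19,10],[22,5],[25,15],[28,0],[32,15],[34,0],[36,18],[49,0]]
[[19,10],[22,5],[25,15],[28,8],[32,15],[34,8],[36,18],[49,0]]
[[19,10],[22,5],[25,15],[28,8],[32,15],[34,8],[36,18],[49,0]]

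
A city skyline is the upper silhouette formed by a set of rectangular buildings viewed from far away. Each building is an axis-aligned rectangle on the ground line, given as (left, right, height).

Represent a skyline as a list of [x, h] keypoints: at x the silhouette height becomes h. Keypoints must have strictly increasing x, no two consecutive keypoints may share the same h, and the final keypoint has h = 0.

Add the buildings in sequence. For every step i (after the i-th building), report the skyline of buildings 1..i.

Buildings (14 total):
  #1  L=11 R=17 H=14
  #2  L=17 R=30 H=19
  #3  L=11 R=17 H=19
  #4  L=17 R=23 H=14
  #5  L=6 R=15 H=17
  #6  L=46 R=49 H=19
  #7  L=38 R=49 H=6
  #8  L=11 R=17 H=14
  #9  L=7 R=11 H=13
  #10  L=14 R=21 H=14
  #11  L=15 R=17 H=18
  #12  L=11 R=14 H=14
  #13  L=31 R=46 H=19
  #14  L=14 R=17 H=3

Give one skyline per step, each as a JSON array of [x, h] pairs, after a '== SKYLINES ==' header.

== SKYLINES ==
[[11,14],[17,0]]
[[11,14],[17,19],[30,0]]
[[11,19],[30,0]]
[[11,19],[30,0]]
[[6,17],[11,19],[30,0]]
[[6,17],[11,19],[30,0],[46,19],[49,0]]
[[6,17],[11,19],[30,0],[38,6],[46,19],[49,0]]
[[6,17],[11,19],[30,0],[38,6],[46,19],[49,0]]
[[6,17],[11,19],[30,0],[38,6],[46,19],[49,0]]
[[6,17],[11,19],[30,0],[38,6],[46,19],[49,0]]
[[6,17],[11,19],[30,0],[38,6],[46,19],[49,0]]
[[6,17],[11,19],[30,0],[38,6],[46,19],[49,0]]
[[6,17],[11,19],[30,0],[31,19],[49,0]]
[[6,17],[11,19],[30,0],[31,19],[49,0]]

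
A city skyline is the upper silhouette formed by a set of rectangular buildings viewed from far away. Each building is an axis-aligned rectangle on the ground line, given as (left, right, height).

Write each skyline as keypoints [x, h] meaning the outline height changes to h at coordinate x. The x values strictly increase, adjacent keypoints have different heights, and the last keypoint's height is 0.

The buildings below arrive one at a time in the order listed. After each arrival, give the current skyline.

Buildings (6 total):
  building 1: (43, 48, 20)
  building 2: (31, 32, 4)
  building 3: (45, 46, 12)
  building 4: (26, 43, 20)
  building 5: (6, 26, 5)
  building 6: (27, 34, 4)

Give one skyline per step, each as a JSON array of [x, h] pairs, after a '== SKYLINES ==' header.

== SKYLINES ==
[[43,20],[48,0]]
[[31,4],[32,0],[43,20],[48,0]]
[[31,4],[32,0],[43,20],[48,0]]
[[26,20],[48,0]]
[[6,5],[26,20],[48,0]]
[[6,5],[26,20],[48,0]]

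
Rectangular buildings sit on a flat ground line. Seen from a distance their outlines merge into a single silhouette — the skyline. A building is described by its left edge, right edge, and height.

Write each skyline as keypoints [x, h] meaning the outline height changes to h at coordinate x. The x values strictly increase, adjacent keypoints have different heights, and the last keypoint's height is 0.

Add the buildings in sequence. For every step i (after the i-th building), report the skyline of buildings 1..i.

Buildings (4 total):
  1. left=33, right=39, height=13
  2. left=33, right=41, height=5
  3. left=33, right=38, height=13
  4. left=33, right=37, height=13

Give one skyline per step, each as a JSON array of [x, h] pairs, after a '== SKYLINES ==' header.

== SKYLINES ==
[[33,13],[39,0]]
[[33,13],[39,5],[41,0]]
[[33,13],[39,5],[41,0]]
[[33,13],[39,5],[41,0]]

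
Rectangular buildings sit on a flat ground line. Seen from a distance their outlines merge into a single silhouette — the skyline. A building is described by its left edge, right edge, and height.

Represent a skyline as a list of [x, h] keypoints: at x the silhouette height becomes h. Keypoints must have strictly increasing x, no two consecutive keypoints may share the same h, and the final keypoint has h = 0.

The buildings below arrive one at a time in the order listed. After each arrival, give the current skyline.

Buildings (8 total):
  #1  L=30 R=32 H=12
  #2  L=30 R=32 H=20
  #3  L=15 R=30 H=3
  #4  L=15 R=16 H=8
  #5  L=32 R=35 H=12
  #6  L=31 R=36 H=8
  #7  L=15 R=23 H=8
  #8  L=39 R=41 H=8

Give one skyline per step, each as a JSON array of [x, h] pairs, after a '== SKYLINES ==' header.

== SKYLINES ==
[[30,12],[32,0]]
[[30,20],[32,0]]
[[15,3],[30,20],[32,0]]
[[15,8],[16,3],[30,20],[32,0]]
[[15,8],[16,3],[30,20],[32,12],[35,0]]
[[15,8],[16,3],[30,20],[32,12],[35,8],[36,0]]
[[15,8],[23,3],[30,20],[32,12],[35,8],[36,0]]
[[15,8],[23,3],[30,20],[32,12],[35,8],[36,0],[39,8],[41,0]]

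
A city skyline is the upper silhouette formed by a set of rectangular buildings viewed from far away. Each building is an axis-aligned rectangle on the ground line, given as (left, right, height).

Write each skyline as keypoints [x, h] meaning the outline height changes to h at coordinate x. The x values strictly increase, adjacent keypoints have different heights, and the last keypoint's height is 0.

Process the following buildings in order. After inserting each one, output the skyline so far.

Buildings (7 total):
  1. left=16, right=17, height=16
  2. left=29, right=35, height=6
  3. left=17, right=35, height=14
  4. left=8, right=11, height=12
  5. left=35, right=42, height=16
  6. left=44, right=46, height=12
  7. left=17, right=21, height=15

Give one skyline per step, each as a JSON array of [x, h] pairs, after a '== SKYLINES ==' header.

== SKYLINES ==
[[16,16],[17,0]]
[[16,16],[17,0],[29,6],[35,0]]
[[16,16],[17,14],[35,0]]
[[8,12],[11,0],[16,16],[17,14],[35,0]]
[[8,12],[11,0],[16,16],[17,14],[35,16],[42,0]]
[[8,12],[11,0],[16,16],[17,14],[35,16],[42,0],[44,12],[46,0]]
[[8,12],[11,0],[16,16],[17,15],[21,14],[35,16],[42,0],[44,12],[46,0]]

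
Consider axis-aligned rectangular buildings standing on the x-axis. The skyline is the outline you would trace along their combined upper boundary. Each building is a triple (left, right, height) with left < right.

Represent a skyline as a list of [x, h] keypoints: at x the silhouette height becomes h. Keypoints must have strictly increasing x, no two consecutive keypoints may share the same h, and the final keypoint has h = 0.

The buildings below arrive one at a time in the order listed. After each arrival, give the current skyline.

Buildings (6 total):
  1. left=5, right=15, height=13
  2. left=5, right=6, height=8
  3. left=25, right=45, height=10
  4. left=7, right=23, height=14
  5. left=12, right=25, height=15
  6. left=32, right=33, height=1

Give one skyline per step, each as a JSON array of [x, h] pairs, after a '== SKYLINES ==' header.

== SKYLINES ==
[[5,13],[15,0]]
[[5,13],[15,0]]
[[5,13],[15,0],[25,10],[45,0]]
[[5,13],[7,14],[23,0],[25,10],[45,0]]
[[5,13],[7,14],[12,15],[25,10],[45,0]]
[[5,13],[7,14],[12,15],[25,10],[45,0]]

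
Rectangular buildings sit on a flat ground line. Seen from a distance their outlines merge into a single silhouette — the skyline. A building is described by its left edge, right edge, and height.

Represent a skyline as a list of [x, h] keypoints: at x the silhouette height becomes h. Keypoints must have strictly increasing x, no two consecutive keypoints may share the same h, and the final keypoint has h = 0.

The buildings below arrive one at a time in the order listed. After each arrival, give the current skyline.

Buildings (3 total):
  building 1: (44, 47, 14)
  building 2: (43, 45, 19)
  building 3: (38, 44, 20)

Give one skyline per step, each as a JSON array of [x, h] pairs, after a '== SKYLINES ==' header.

== SKYLINES ==
[[44,14],[47,0]]
[[43,19],[45,14],[47,0]]
[[38,20],[44,19],[45,14],[47,0]]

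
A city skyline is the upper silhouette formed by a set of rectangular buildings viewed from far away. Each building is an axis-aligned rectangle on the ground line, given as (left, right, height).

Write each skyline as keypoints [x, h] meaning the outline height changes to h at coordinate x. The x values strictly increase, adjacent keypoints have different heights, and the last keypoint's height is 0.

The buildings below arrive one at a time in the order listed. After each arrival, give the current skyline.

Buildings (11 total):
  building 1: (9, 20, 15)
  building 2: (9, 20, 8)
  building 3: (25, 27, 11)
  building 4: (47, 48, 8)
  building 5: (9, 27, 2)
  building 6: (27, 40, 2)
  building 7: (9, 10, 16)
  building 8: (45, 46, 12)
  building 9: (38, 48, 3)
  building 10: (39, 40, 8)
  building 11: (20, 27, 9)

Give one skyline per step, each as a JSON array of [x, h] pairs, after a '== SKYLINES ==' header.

== SKYLINES ==
[[9,15],[20,0]]
[[9,15],[20,0]]
[[9,15],[20,0],[25,11],[27,0]]
[[9,15],[20,0],[25,11],[27,0],[47,8],[48,0]]
[[9,15],[20,2],[25,11],[27,0],[47,8],[48,0]]
[[9,15],[20,2],[25,11],[27,2],[40,0],[47,8],[48,0]]
[[9,16],[10,15],[20,2],[25,11],[27,2],[40,0],[47,8],[48,0]]
[[9,16],[10,15],[20,2],[25,11],[27,2],[40,0],[45,12],[46,0],[47,8],[48,0]]
[[9,16],[10,15],[20,2],[25,11],[27,2],[38,3],[45,12],[46,3],[47,8],[48,0]]
[[9,16],[10,15],[20,2],[25,11],[27,2],[38,3],[39,8],[40,3],[45,12],[46,3],[47,8],[48,0]]
[[9,16],[10,15],[20,9],[25,11],[27,2],[38,3],[39,8],[40,3],[45,12],[46,3],[47,8],[48,0]]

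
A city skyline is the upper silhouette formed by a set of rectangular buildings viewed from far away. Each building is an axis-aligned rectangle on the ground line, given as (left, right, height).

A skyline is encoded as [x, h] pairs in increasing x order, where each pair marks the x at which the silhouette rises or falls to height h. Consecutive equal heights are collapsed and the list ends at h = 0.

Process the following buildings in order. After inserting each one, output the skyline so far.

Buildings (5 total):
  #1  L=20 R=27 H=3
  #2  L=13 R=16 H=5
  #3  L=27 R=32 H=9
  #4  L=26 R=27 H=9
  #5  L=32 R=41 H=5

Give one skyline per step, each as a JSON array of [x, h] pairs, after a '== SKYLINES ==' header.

== SKYLINES ==
[[20,3],[27,0]]
[[13,5],[16,0],[20,3],[27,0]]
[[13,5],[16,0],[20,3],[27,9],[32,0]]
[[13,5],[16,0],[20,3],[26,9],[32,0]]
[[13,5],[16,0],[20,3],[26,9],[32,5],[41,0]]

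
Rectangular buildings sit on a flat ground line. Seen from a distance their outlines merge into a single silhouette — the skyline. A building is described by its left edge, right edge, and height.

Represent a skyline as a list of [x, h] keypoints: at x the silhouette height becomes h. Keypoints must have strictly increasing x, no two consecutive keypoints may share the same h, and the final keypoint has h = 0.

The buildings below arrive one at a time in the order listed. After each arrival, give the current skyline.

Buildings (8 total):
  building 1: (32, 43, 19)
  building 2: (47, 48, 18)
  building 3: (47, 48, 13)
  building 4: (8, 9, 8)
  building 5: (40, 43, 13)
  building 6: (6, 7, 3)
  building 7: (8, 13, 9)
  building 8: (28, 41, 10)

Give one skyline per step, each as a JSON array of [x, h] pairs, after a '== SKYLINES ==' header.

== SKYLINES ==
[[32,19],[43,0]]
[[32,19],[43,0],[47,18],[48,0]]
[[32,19],[43,0],[47,18],[48,0]]
[[8,8],[9,0],[32,19],[43,0],[47,18],[48,0]]
[[8,8],[9,0],[32,19],[43,0],[47,18],[48,0]]
[[6,3],[7,0],[8,8],[9,0],[32,19],[43,0],[47,18],[48,0]]
[[6,3],[7,0],[8,9],[13,0],[32,19],[43,0],[47,18],[48,0]]
[[6,3],[7,0],[8,9],[13,0],[28,10],[32,19],[43,0],[47,18],[48,0]]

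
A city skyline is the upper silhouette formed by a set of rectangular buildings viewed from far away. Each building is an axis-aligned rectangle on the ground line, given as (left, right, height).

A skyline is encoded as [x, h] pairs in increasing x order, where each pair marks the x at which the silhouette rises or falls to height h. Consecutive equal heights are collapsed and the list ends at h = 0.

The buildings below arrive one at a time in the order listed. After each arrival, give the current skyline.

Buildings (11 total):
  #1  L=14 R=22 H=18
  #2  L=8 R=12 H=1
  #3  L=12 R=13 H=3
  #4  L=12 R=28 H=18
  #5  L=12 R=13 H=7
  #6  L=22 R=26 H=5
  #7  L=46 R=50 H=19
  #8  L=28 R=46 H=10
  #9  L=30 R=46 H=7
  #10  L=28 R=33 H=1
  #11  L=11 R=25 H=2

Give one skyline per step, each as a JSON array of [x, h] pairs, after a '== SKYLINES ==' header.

== SKYLINES ==
[[14,18],[22,0]]
[[8,1],[12,0],[14,18],[22,0]]
[[8,1],[12,3],[13,0],[14,18],[22,0]]
[[8,1],[12,18],[28,0]]
[[8,1],[12,18],[28,0]]
[[8,1],[12,18],[28,0]]
[[8,1],[12,18],[28,0],[46,19],[50,0]]
[[8,1],[12,18],[28,10],[46,19],[50,0]]
[[8,1],[12,18],[28,10],[46,19],[50,0]]
[[8,1],[12,18],[28,10],[46,19],[50,0]]
[[8,1],[11,2],[12,18],[28,10],[46,19],[50,0]]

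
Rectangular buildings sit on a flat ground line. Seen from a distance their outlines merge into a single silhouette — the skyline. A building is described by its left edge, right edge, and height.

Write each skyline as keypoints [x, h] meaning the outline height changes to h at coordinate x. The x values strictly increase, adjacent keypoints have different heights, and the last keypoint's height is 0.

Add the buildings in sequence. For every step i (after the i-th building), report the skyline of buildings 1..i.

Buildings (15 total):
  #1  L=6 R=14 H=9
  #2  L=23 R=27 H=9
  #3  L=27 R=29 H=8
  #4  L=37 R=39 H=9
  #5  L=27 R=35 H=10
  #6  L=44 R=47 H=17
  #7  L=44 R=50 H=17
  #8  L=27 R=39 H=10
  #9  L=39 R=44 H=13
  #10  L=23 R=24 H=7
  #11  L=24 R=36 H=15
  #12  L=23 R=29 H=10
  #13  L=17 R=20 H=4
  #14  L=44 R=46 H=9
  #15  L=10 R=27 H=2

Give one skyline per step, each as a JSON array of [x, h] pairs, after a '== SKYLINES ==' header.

== SKYLINES ==
[[6,9],[14,0]]
[[6,9],[14,0],[23,9],[27,0]]
[[6,9],[14,0],[23,9],[27,8],[29,0]]
[[6,9],[14,0],[23,9],[27,8],[29,0],[37,9],[39,0]]
[[6,9],[14,0],[23,9],[27,10],[35,0],[37,9],[39,0]]
[[6,9],[14,0],[23,9],[27,10],[35,0],[37,9],[39,0],[44,17],[47,0]]
[[6,9],[14,0],[23,9],[27,10],[35,0],[37,9],[39,0],[44,17],[50,0]]
[[6,9],[14,0],[23,9],[27,10],[39,0],[44,17],[50,0]]
[[6,9],[14,0],[23,9],[27,10],[39,13],[44,17],[50,0]]
[[6,9],[14,0],[23,9],[27,10],[39,13],[44,17],[50,0]]
[[6,9],[14,0],[23,9],[24,15],[36,10],[39,13],[44,17],[50,0]]
[[6,9],[14,0],[23,10],[24,15],[36,10],[39,13],[44,17],[50,0]]
[[6,9],[14,0],[17,4],[20,0],[23,10],[24,15],[36,10],[39,13],[44,17],[50,0]]
[[6,9],[14,0],[17,4],[20,0],[23,10],[24,15],[36,10],[39,13],[44,17],[50,0]]
[[6,9],[14,2],[17,4],[20,2],[23,10],[24,15],[36,10],[39,13],[44,17],[50,0]]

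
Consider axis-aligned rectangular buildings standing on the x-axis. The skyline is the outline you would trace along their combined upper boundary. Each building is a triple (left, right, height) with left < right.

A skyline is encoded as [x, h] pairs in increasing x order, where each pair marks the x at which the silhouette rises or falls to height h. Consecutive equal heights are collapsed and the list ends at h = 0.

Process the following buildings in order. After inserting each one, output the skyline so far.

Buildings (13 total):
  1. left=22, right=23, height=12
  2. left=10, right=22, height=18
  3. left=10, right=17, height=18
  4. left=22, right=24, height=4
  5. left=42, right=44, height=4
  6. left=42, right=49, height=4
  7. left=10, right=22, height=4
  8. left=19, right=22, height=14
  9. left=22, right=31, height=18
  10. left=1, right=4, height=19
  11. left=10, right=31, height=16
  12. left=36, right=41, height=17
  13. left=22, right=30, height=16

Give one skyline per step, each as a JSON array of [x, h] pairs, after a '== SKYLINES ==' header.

== SKYLINES ==
[[22,12],[23,0]]
[[10,18],[22,12],[23,0]]
[[10,18],[22,12],[23,0]]
[[10,18],[22,12],[23,4],[24,0]]
[[10,18],[22,12],[23,4],[24,0],[42,4],[44,0]]
[[10,18],[22,12],[23,4],[24,0],[42,4],[49,0]]
[[10,18],[22,12],[23,4],[24,0],[42,4],[49,0]]
[[10,18],[22,12],[23,4],[24,0],[42,4],[49,0]]
[[10,18],[31,0],[42,4],[49,0]]
[[1,19],[4,0],[10,18],[31,0],[42,4],[49,0]]
[[1,19],[4,0],[10,18],[31,0],[42,4],[49,0]]
[[1,19],[4,0],[10,18],[31,0],[36,17],[41,0],[42,4],[49,0]]
[[1,19],[4,0],[10,18],[31,0],[36,17],[41,0],[42,4],[49,0]]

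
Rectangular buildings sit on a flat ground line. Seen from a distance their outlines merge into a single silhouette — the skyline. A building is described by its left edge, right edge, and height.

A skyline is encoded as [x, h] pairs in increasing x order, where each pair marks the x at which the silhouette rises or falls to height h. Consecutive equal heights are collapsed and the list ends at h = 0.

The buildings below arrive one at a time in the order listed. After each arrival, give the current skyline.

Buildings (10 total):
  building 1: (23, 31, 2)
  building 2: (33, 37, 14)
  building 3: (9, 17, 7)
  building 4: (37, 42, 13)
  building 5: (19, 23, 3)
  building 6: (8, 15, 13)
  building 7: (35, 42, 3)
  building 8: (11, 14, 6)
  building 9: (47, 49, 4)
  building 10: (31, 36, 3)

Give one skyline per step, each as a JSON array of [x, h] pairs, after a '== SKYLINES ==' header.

== SKYLINES ==
[[23,2],[31,0]]
[[23,2],[31,0],[33,14],[37,0]]
[[9,7],[17,0],[23,2],[31,0],[33,14],[37,0]]
[[9,7],[17,0],[23,2],[31,0],[33,14],[37,13],[42,0]]
[[9,7],[17,0],[19,3],[23,2],[31,0],[33,14],[37,13],[42,0]]
[[8,13],[15,7],[17,0],[19,3],[23,2],[31,0],[33,14],[37,13],[42,0]]
[[8,13],[15,7],[17,0],[19,3],[23,2],[31,0],[33,14],[37,13],[42,0]]
[[8,13],[15,7],[17,0],[19,3],[23,2],[31,0],[33,14],[37,13],[42,0]]
[[8,13],[15,7],[17,0],[19,3],[23,2],[31,0],[33,14],[37,13],[42,0],[47,4],[49,0]]
[[8,13],[15,7],[17,0],[19,3],[23,2],[31,3],[33,14],[37,13],[42,0],[47,4],[49,0]]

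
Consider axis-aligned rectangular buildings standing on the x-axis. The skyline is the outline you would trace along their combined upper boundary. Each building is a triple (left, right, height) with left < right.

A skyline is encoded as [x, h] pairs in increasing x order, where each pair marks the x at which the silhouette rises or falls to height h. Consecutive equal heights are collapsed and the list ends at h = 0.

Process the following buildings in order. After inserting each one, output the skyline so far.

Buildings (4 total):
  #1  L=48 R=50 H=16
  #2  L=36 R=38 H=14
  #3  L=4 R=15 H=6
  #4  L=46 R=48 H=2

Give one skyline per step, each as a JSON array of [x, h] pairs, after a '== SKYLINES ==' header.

== SKYLINES ==
[[48,16],[50,0]]
[[36,14],[38,0],[48,16],[50,0]]
[[4,6],[15,0],[36,14],[38,0],[48,16],[50,0]]
[[4,6],[15,0],[36,14],[38,0],[46,2],[48,16],[50,0]]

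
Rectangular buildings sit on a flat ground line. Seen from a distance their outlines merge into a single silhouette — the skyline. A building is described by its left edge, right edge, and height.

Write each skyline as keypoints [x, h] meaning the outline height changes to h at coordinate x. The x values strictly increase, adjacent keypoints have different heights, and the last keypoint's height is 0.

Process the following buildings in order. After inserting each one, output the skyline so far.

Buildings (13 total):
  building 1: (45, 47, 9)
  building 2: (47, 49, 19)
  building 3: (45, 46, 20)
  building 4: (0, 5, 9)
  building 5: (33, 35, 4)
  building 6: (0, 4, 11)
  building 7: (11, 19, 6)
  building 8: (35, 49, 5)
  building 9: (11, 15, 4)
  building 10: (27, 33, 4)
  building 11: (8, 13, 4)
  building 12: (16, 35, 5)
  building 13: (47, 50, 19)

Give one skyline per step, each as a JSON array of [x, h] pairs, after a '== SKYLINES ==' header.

== SKYLINES ==
[[45,9],[47,0]]
[[45,9],[47,19],[49,0]]
[[45,20],[46,9],[47,19],[49,0]]
[[0,9],[5,0],[45,20],[46,9],[47,19],[49,0]]
[[0,9],[5,0],[33,4],[35,0],[45,20],[46,9],[47,19],[49,0]]
[[0,11],[4,9],[5,0],[33,4],[35,0],[45,20],[46,9],[47,19],[49,0]]
[[0,11],[4,9],[5,0],[11,6],[19,0],[33,4],[35,0],[45,20],[46,9],[47,19],[49,0]]
[[0,11],[4,9],[5,0],[11,6],[19,0],[33,4],[35,5],[45,20],[46,9],[47,19],[49,0]]
[[0,11],[4,9],[5,0],[11,6],[19,0],[33,4],[35,5],[45,20],[46,9],[47,19],[49,0]]
[[0,11],[4,9],[5,0],[11,6],[19,0],[27,4],[35,5],[45,20],[46,9],[47,19],[49,0]]
[[0,11],[4,9],[5,0],[8,4],[11,6],[19,0],[27,4],[35,5],[45,20],[46,9],[47,19],[49,0]]
[[0,11],[4,9],[5,0],[8,4],[11,6],[19,5],[45,20],[46,9],[47,19],[49,0]]
[[0,11],[4,9],[5,0],[8,4],[11,6],[19,5],[45,20],[46,9],[47,19],[50,0]]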